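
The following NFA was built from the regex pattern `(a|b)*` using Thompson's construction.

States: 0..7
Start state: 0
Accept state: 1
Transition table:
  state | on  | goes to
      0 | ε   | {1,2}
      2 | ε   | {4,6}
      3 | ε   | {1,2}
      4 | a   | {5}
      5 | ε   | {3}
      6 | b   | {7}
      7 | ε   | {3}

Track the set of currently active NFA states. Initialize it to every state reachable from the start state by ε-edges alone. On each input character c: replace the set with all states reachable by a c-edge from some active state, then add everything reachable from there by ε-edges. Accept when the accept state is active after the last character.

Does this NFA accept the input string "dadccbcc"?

start: ε-closure({0}) = {0,1,2,4,6}
'd' @ 1: {}  — no active states
rest 'adccbcc' ignored (set empty)
final: {}; accept 1 not in set

Answer: REJECT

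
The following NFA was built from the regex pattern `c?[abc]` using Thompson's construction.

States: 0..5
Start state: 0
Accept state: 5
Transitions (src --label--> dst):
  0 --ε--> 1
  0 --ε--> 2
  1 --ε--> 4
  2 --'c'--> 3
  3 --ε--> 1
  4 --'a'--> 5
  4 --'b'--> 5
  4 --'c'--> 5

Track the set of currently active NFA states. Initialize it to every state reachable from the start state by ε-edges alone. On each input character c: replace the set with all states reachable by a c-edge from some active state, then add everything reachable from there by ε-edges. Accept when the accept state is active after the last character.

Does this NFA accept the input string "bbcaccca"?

Answer: REJECT

Steps:
S₀ = ε-closure({0}) = {0,1,2,4}
'b' @ 1: {5}  ✓accept
'b' @ 2: {}  — state set empty
rest 'caccca' ignored (set empty)
end set {} — state 5 not in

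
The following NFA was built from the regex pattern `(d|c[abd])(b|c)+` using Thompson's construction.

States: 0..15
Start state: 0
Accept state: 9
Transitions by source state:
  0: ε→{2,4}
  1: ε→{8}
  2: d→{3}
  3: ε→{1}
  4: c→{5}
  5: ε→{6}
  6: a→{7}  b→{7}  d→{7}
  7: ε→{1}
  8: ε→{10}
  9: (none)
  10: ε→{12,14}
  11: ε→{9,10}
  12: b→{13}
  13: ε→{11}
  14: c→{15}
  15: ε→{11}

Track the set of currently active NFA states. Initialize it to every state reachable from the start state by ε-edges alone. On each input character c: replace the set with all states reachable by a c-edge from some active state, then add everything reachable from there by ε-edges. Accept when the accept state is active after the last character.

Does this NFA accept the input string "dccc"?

Answer: ACCEPT

Derivation:
start: ε-closure({0}) = {0,2,4}
'd' @ 1: {1,3,8,10,12,14}
'c' @ 2: {9,10,11,12,14,15}  [accepting]
'c' @ 3: {9,10,11,12,14,15}  [accepting]
'c' @ 4: {9,10,11,12,14,15}  [accepting]
end set {9,10,11,12,14,15} — state 9 in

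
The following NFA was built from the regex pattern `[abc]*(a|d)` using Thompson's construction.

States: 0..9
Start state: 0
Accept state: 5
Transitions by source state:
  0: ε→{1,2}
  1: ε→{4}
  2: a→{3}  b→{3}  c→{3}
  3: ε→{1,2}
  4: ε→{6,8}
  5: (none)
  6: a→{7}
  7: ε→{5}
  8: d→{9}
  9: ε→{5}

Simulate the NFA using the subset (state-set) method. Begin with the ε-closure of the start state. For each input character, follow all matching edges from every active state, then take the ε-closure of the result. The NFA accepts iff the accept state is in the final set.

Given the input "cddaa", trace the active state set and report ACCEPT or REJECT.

Answer: REJECT

Steps:
initial (ε-close {0}): {0,1,2,4,6,8}
'c' @ 1: {1,2,3,4,6,8}
'd' @ 2: {5,9}  [accepting]
'd' @ 3: {}  — dead — no transitions
rest 'aa' ignored (set empty)
after full input: {}  (accept=5 not in)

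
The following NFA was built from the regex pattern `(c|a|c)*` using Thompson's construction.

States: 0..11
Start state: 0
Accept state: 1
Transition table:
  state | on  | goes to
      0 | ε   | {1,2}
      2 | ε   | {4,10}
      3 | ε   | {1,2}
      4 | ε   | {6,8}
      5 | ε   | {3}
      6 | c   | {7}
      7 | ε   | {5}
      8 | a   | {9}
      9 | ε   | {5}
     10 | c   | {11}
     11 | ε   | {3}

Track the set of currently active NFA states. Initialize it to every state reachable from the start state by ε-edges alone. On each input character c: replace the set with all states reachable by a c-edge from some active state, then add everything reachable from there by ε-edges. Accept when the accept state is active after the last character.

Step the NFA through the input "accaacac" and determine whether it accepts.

Answer: ACCEPT

Steps:
initial (ε-close {0}): {0,1,2,4,6,8,10}
'a' @ 1: {1,2,3,4,5,6,8,9,10}  [accepting]
'c' @ 2: {1,2,3,4,5,6,7,8,10,11}  [accepting]
'c' @ 3: {1,2,3,4,5,6,7,8,10,11}  [accepting]
'a' @ 4: {1,2,3,4,5,6,8,9,10}  [accepting]
'a' @ 5: {1,2,3,4,5,6,8,9,10}  [accepting]
'c' @ 6: {1,2,3,4,5,6,7,8,10,11}  [accepting]
'a' @ 7: {1,2,3,4,5,6,8,9,10}  [accepting]
'c' @ 8: {1,2,3,4,5,6,7,8,10,11}  [accepting]
after full input: {1,2,3,4,5,6,7,8,10,11}  (accept=1 in)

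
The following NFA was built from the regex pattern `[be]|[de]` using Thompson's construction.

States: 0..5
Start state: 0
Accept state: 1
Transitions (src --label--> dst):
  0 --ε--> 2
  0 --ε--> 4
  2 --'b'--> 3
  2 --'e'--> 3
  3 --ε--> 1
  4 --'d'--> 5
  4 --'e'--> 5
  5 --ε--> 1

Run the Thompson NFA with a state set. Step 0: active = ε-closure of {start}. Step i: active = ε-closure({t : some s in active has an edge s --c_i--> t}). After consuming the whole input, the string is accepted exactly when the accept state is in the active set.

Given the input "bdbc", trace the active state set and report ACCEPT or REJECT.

Answer: REJECT

Derivation:
start: ε-closure({0}) = {0,2,4}
'b' @ 1: {1,3}  [accepting]
'd' @ 2: {}  — state set empty
rest 'bc' ignored (set empty)
final: {}; accept 1 not in set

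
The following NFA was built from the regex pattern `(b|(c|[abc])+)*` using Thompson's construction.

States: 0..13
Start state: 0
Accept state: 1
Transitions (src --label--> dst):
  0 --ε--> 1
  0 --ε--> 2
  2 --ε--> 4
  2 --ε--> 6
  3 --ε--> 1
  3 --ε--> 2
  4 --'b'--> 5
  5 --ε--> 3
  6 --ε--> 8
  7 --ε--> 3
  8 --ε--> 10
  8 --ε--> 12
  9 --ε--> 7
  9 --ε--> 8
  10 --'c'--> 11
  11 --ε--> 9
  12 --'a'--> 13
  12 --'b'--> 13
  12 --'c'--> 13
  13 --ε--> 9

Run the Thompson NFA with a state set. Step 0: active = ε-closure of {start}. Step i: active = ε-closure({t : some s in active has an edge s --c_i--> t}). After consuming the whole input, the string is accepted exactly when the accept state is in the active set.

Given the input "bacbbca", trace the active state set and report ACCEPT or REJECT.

initial (ε-close {0}): {0,1,2,4,6,8,10,12}
'b' @ 1: {1,2,3,4,5,6,7,8,9,10,12,13}  ✓accept
'a' @ 2: {1,2,3,4,6,7,8,9,10,12,13}  ✓accept
'c' @ 3: {1,2,3,4,6,7,8,9,10,11,12,13}  ✓accept
'b' @ 4: {1,2,3,4,5,6,7,8,9,10,12,13}  ✓accept
'b' @ 5: {1,2,3,4,5,6,7,8,9,10,12,13}  ✓accept
'c' @ 6: {1,2,3,4,6,7,8,9,10,11,12,13}  ✓accept
'a' @ 7: {1,2,3,4,6,7,8,9,10,12,13}  ✓accept
after full input: {1,2,3,4,6,7,8,9,10,12,13}  (accept=1 in)

Answer: ACCEPT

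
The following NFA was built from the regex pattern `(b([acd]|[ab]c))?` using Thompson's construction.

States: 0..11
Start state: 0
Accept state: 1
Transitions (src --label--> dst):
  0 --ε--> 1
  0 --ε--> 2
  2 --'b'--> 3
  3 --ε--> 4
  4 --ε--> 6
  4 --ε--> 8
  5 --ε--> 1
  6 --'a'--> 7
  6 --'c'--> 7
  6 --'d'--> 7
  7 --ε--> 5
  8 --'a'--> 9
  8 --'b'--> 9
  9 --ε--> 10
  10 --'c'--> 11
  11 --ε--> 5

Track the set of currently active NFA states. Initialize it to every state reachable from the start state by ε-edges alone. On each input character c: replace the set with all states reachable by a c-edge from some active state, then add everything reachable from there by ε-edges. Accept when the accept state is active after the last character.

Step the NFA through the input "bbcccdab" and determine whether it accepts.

Answer: REJECT

Trace:
initial (ε-close {0}): {0,1,2}
'b' @ 1: {3,4,6,8}
'b' @ 2: {9,10}
'c' @ 3: {1,5,11}  (accept∈set)
'c' @ 4: {}  — no active states
rest 'cdab' ignored (set empty)
final: {}; accept 1 not in set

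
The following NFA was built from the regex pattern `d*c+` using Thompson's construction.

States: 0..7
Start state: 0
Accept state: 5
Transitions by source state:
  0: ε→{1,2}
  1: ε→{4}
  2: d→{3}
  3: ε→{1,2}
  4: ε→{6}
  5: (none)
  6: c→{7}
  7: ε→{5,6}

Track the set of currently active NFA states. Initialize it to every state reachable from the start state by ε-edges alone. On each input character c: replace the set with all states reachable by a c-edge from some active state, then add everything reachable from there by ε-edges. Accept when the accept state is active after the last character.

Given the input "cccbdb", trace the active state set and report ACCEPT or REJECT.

Answer: REJECT

Derivation:
S₀ = ε-closure({0}) = {0,1,2,4,6}
'c' @ 1: {5,6,7}  [accepting]
'c' @ 2: {5,6,7}  [accepting]
'c' @ 3: {5,6,7}  [accepting]
'b' @ 4: {}  — no active states
rest 'db' ignored (set empty)
end set {} — state 5 not in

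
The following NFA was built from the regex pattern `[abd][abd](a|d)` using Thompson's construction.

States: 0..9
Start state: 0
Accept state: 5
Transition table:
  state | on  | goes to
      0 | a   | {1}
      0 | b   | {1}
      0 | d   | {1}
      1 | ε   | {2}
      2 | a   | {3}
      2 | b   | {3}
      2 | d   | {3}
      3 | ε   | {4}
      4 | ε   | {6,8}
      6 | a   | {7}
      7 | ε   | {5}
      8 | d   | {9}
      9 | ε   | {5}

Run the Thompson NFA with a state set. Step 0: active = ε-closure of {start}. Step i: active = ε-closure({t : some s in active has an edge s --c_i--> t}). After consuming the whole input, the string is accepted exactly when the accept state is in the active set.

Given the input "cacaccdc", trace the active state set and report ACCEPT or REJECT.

Answer: REJECT

Steps:
S₀ = ε-closure({0}) = {0}
'c' @ 1: {}  — state set empty
rest 'acaccdc' ignored (set empty)
end set {} — state 5 not in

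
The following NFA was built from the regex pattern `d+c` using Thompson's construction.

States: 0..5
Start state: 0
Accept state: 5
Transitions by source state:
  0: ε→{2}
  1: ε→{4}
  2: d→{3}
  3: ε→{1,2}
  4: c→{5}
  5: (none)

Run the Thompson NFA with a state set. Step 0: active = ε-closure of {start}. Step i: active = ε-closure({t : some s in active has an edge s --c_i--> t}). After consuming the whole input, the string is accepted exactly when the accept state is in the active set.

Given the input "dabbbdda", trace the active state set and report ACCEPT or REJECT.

Answer: REJECT

Trace:
start: ε-closure({0}) = {0,2}
'd' @ 1: {1,2,3,4}
'a' @ 2: {}  — state set empty
rest 'bbbdda' ignored (set empty)
after full input: {}  (accept=5 not in)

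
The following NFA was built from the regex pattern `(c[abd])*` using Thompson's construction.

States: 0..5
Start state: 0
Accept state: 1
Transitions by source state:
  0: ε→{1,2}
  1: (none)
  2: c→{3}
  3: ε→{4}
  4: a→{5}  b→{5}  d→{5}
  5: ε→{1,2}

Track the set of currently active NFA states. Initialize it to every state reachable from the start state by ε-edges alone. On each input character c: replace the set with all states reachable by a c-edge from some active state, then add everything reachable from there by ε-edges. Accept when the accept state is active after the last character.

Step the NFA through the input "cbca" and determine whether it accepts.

initial (ε-close {0}): {0,1,2}
'c' @ 1: {3,4}
'b' @ 2: {1,2,5}  (accept∈set)
'c' @ 3: {3,4}
'a' @ 4: {1,2,5}  (accept∈set)
final: {1,2,5}; accept 1 in set

Answer: ACCEPT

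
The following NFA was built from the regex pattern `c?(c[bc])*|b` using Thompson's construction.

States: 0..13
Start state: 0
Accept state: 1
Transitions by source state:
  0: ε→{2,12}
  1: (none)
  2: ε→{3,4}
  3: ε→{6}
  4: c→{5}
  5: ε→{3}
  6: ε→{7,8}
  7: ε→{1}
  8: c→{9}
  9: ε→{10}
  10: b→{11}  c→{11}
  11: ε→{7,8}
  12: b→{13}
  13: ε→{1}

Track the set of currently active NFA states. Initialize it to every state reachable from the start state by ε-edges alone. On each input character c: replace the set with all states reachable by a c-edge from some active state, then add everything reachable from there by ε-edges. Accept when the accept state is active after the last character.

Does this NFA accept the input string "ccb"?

Answer: ACCEPT

Trace:
S₀ = ε-closure({0}) = {0,1,2,3,4,6,7,8,12}
'c' @ 1: {1,3,5,6,7,8,9,10}  (accept∈set)
'c' @ 2: {1,7,8,9,10,11}  (accept∈set)
'b' @ 3: {1,7,8,11}  (accept∈set)
after full input: {1,7,8,11}  (accept=1 in)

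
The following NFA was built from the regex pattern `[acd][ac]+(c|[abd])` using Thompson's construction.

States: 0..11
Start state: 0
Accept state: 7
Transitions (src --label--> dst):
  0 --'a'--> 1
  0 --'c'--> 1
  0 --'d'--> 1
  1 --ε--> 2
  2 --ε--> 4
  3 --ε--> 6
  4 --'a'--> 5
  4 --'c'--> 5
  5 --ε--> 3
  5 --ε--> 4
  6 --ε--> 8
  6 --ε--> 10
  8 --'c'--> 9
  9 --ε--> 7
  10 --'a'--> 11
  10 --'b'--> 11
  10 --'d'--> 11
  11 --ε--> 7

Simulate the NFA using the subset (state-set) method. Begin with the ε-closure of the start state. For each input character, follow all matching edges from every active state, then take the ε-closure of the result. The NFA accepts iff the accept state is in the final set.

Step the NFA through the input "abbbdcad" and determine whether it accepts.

initial (ε-close {0}): {0}
'a' @ 1: {1,2,4}
'b' @ 2: {}  — state set empty
rest 'bbdcad' ignored (set empty)
end set {} — state 7 not in

Answer: REJECT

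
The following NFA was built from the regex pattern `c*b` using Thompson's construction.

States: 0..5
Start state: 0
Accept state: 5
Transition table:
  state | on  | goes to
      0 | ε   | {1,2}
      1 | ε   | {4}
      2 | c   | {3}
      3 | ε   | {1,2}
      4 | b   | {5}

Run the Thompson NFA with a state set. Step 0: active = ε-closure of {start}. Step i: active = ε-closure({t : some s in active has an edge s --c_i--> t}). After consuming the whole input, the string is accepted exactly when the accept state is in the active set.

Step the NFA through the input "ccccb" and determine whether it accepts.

initial (ε-close {0}): {0,1,2,4}
'c' @ 1: {1,2,3,4}
'c' @ 2: {1,2,3,4}
'c' @ 3: {1,2,3,4}
'c' @ 4: {1,2,3,4}
'b' @ 5: {5}  ✓accept
final: {5}; accept 5 in set

Answer: ACCEPT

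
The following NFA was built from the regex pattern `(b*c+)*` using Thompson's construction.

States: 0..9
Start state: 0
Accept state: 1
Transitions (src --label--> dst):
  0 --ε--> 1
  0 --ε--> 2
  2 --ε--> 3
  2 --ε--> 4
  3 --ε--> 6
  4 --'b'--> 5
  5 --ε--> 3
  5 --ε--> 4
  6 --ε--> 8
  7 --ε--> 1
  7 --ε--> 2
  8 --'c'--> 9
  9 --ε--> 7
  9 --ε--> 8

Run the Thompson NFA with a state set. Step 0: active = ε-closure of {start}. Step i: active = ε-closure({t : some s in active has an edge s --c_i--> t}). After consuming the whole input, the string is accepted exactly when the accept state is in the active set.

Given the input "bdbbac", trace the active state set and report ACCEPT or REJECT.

Answer: REJECT

Steps:
S₀ = ε-closure({0}) = {0,1,2,3,4,6,8}
'b' @ 1: {3,4,5,6,8}
'd' @ 2: {}  — state set empty
rest 'bbac' ignored (set empty)
after full input: {}  (accept=1 not in)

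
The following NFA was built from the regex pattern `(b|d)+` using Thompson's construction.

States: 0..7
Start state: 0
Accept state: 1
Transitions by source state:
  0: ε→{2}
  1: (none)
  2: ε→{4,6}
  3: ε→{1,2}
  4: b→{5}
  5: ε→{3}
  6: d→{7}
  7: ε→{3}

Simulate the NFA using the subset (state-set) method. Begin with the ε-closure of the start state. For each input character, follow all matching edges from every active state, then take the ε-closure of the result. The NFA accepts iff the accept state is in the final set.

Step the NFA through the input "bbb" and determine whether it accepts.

start: ε-closure({0}) = {0,2,4,6}
'b' @ 1: {1,2,3,4,5,6}  (accept∈set)
'b' @ 2: {1,2,3,4,5,6}  (accept∈set)
'b' @ 3: {1,2,3,4,5,6}  (accept∈set)
end set {1,2,3,4,5,6} — state 1 in

Answer: ACCEPT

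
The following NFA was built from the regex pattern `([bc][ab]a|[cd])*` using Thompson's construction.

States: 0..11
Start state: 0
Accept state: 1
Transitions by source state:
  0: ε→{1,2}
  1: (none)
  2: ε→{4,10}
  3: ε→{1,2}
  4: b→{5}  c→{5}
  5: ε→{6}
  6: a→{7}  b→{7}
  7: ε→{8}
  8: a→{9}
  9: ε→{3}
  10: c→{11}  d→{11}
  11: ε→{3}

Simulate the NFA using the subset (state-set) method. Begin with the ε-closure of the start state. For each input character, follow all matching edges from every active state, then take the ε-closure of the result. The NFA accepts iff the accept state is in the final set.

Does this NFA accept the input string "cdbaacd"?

start: ε-closure({0}) = {0,1,2,4,10}
'c' @ 1: {1,2,3,4,5,6,10,11}  ✓accept
'd' @ 2: {1,2,3,4,10,11}  ✓accept
'b' @ 3: {5,6}
'a' @ 4: {7,8}
'a' @ 5: {1,2,3,4,9,10}  ✓accept
'c' @ 6: {1,2,3,4,5,6,10,11}  ✓accept
'd' @ 7: {1,2,3,4,10,11}  ✓accept
end set {1,2,3,4,10,11} — state 1 in

Answer: ACCEPT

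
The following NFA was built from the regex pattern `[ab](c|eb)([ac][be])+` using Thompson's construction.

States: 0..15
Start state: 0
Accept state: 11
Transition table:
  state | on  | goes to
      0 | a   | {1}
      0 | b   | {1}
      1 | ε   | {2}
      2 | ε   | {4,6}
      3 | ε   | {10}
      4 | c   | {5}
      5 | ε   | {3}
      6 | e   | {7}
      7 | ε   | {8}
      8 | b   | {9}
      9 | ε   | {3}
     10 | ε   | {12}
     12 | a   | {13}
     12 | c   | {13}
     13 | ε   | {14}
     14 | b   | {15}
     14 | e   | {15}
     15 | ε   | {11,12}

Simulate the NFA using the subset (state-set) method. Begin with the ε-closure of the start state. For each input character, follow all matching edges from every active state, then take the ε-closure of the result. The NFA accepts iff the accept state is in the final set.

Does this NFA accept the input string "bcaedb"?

start: ε-closure({0}) = {0}
'b' @ 1: {1,2,4,6}
'c' @ 2: {3,5,10,12}
'a' @ 3: {13,14}
'e' @ 4: {11,12,15}  (accept∈set)
'd' @ 5: {}  — no active states
rest 'b' ignored (set empty)
end set {} — state 11 not in

Answer: REJECT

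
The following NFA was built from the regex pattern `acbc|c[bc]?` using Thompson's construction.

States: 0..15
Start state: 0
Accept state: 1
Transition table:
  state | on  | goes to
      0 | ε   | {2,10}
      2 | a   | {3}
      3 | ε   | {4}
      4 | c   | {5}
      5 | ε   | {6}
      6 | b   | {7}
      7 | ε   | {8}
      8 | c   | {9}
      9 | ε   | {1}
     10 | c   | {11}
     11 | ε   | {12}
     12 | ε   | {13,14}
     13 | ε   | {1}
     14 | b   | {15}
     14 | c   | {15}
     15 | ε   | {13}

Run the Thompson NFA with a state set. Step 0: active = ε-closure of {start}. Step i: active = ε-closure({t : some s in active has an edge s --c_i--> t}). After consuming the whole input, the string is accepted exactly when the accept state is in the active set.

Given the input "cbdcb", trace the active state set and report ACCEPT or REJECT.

Answer: REJECT

Trace:
S₀ = ε-closure({0}) = {0,2,10}
'c' @ 1: {1,11,12,13,14}  (accept∈set)
'b' @ 2: {1,13,15}  (accept∈set)
'd' @ 3: {}  — no active states
rest 'cb' ignored (set empty)
after full input: {}  (accept=1 not in)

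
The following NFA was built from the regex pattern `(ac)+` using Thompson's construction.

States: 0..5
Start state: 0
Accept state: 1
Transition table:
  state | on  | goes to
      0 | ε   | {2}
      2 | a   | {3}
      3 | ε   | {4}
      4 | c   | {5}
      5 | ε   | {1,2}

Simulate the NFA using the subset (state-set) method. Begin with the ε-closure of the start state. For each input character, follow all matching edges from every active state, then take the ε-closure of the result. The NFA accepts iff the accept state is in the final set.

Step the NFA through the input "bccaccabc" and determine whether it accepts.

initial (ε-close {0}): {0,2}
'b' @ 1: {}  — state set empty
rest 'ccaccabc' ignored (set empty)
final: {}; accept 1 not in set

Answer: REJECT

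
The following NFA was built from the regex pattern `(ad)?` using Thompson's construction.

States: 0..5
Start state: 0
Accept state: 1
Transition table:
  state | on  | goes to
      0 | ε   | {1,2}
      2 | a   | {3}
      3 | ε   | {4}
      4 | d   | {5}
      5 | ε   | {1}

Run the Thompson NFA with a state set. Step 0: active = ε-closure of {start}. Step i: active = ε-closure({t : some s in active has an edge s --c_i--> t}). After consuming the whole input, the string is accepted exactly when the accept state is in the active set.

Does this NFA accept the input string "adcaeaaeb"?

initial (ε-close {0}): {0,1,2}
'a' @ 1: {3,4}
'd' @ 2: {1,5}  (accept∈set)
'c' @ 3: {}  — state set empty
rest 'aeaaeb' ignored (set empty)
after full input: {}  (accept=1 not in)

Answer: REJECT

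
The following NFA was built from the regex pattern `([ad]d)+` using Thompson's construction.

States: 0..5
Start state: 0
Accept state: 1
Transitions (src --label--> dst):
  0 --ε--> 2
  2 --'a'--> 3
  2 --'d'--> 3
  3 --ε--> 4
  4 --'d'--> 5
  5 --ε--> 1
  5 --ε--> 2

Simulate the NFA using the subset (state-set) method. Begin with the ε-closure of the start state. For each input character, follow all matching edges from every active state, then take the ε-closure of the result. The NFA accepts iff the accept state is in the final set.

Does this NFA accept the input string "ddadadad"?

Answer: ACCEPT

Trace:
start: ε-closure({0}) = {0,2}
'd' @ 1: {3,4}
'd' @ 2: {1,2,5}  (accept∈set)
'a' @ 3: {3,4}
'd' @ 4: {1,2,5}  (accept∈set)
'a' @ 5: {3,4}
'd' @ 6: {1,2,5}  (accept∈set)
'a' @ 7: {3,4}
'd' @ 8: {1,2,5}  (accept∈set)
after full input: {1,2,5}  (accept=1 in)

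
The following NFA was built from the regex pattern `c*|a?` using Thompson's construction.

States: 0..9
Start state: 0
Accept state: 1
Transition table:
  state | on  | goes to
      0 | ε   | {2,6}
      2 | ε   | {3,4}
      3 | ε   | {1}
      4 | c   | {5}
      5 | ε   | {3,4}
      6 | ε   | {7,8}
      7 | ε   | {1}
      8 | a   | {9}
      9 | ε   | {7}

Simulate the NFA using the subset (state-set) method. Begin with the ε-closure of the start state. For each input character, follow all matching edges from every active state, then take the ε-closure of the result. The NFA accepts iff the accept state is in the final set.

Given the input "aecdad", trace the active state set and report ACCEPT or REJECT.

initial (ε-close {0}): {0,1,2,3,4,6,7,8}
'a' @ 1: {1,7,9}  (accept∈set)
'e' @ 2: {}  — dead — no transitions
rest 'cdad' ignored (set empty)
after full input: {}  (accept=1 not in)

Answer: REJECT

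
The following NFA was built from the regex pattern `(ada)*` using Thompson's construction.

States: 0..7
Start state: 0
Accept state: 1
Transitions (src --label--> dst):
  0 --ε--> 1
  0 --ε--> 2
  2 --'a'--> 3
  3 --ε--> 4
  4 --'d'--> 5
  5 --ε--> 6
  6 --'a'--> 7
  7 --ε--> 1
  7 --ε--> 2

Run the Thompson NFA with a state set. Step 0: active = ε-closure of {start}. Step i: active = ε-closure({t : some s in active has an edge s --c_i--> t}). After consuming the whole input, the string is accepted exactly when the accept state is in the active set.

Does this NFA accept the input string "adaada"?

Answer: ACCEPT

Trace:
initial (ε-close {0}): {0,1,2}
'a' @ 1: {3,4}
'd' @ 2: {5,6}
'a' @ 3: {1,2,7}  [accepting]
'a' @ 4: {3,4}
'd' @ 5: {5,6}
'a' @ 6: {1,2,7}  [accepting]
end set {1,2,7} — state 1 in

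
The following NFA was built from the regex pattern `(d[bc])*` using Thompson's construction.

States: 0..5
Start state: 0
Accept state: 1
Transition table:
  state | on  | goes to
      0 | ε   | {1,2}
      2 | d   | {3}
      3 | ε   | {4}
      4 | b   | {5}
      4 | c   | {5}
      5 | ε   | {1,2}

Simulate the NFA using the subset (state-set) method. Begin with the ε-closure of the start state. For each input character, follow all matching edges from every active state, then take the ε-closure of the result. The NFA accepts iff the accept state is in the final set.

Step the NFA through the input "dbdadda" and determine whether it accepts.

start: ε-closure({0}) = {0,1,2}
'd' @ 1: {3,4}
'b' @ 2: {1,2,5}  (accept∈set)
'd' @ 3: {3,4}
'a' @ 4: {}  — dead — no transitions
rest 'dda' ignored (set empty)
final: {}; accept 1 not in set

Answer: REJECT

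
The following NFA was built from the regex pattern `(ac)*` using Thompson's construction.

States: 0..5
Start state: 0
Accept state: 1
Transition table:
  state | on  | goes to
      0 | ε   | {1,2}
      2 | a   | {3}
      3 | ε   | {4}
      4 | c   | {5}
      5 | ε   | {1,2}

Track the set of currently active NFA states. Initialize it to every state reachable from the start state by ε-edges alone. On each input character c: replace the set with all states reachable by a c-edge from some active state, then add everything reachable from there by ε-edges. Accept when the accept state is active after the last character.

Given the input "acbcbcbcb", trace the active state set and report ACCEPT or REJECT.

S₀ = ε-closure({0}) = {0,1,2}
'a' @ 1: {3,4}
'c' @ 2: {1,2,5}  ✓accept
'b' @ 3: {}  — dead — no transitions
rest 'cbcbcb' ignored (set empty)
end set {} — state 1 not in

Answer: REJECT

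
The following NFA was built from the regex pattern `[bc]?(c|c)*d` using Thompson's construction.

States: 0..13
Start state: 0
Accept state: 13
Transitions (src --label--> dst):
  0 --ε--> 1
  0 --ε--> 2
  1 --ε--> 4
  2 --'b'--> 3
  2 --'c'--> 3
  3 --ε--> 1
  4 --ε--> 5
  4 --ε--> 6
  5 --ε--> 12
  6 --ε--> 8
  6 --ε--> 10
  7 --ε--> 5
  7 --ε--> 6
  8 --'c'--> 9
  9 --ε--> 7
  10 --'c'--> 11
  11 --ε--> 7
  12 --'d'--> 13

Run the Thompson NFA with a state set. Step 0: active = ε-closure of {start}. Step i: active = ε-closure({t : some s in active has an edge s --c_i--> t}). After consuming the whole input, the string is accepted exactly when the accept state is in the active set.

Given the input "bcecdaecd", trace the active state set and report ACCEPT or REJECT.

S₀ = ε-closure({0}) = {0,1,2,4,5,6,8,10,12}
'b' @ 1: {1,3,4,5,6,8,10,12}
'c' @ 2: {5,6,7,8,9,10,11,12}
'e' @ 3: {}  — dead — no transitions
rest 'cdaecd' ignored (set empty)
end set {} — state 13 not in

Answer: REJECT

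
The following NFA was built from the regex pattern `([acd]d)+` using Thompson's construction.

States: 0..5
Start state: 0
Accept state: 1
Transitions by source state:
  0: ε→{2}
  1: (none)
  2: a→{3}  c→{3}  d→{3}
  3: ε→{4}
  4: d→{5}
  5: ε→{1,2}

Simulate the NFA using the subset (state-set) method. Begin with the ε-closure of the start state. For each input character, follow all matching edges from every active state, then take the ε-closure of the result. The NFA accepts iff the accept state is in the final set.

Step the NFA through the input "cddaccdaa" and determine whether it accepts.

Answer: REJECT

Steps:
initial (ε-close {0}): {0,2}
'c' @ 1: {3,4}
'd' @ 2: {1,2,5}  (accept∈set)
'd' @ 3: {3,4}
'a' @ 4: {}  — no active states
rest 'ccdaa' ignored (set empty)
after full input: {}  (accept=1 not in)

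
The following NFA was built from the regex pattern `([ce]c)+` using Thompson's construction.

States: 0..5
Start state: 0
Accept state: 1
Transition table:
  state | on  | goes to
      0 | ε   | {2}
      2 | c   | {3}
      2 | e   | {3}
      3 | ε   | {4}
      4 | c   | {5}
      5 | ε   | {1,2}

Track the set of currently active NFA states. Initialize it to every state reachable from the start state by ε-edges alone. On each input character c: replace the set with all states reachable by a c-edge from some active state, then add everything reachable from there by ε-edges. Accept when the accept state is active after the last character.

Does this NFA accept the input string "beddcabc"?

start: ε-closure({0}) = {0,2}
'b' @ 1: {}  — state set empty
rest 'eddcabc' ignored (set empty)
after full input: {}  (accept=1 not in)

Answer: REJECT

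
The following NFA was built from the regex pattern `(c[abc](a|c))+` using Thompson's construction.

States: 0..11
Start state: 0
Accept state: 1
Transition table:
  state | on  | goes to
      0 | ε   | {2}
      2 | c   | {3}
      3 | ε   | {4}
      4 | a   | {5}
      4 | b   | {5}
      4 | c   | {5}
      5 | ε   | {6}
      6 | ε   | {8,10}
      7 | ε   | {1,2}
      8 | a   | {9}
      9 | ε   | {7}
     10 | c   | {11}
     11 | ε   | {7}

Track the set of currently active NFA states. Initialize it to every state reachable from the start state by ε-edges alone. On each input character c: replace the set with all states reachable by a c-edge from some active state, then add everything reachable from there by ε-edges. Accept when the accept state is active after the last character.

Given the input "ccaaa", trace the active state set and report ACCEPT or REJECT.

start: ε-closure({0}) = {0,2}
'c' @ 1: {3,4}
'c' @ 2: {5,6,8,10}
'a' @ 3: {1,2,7,9}  [accepting]
'a' @ 4: {}  — no active states
rest 'a' ignored (set empty)
after full input: {}  (accept=1 not in)

Answer: REJECT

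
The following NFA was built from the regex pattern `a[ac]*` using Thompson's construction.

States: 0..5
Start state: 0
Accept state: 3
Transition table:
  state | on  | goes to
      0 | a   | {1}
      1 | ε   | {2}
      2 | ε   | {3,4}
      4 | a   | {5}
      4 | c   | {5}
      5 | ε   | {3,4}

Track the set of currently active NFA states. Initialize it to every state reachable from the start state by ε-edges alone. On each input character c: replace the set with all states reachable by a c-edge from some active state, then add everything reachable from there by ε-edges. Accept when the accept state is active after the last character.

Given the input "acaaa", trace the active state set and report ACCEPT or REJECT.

S₀ = ε-closure({0}) = {0}
'a' @ 1: {1,2,3,4}  ✓accept
'c' @ 2: {3,4,5}  ✓accept
'a' @ 3: {3,4,5}  ✓accept
'a' @ 4: {3,4,5}  ✓accept
'a' @ 5: {3,4,5}  ✓accept
after full input: {3,4,5}  (accept=3 in)

Answer: ACCEPT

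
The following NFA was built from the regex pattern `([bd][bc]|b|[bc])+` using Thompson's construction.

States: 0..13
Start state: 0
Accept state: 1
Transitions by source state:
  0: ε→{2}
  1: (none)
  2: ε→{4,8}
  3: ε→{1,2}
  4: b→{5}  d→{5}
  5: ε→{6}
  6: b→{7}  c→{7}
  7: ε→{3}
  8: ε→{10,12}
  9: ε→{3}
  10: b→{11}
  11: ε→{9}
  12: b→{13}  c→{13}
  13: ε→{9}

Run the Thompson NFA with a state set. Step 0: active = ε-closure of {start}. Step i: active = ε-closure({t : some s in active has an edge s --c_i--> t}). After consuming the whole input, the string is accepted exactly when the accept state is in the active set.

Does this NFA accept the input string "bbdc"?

S₀ = ε-closure({0}) = {0,2,4,8,10,12}
'b' @ 1: {1,2,3,4,5,6,8,9,10,11,12,13}  (accept∈set)
'b' @ 2: {1,2,3,4,5,6,7,8,9,10,11,12,13}  (accept∈set)
'd' @ 3: {5,6}
'c' @ 4: {1,2,3,4,7,8,10,12}  (accept∈set)
after full input: {1,2,3,4,7,8,10,12}  (accept=1 in)

Answer: ACCEPT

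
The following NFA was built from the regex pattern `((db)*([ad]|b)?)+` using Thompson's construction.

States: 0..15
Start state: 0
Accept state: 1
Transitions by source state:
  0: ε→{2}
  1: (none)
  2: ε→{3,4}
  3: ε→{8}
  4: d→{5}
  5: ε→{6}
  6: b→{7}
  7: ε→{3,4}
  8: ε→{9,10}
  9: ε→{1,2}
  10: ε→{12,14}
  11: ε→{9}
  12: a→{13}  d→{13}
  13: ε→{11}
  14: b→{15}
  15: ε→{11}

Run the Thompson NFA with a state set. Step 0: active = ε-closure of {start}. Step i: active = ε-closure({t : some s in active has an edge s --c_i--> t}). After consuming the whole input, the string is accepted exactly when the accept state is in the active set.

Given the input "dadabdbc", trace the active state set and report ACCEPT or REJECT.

Answer: REJECT

Steps:
initial (ε-close {0}): {0,1,2,3,4,8,9,10,12,14}
'd' @ 1: {1,2,3,4,5,6,8,9,10,11,12,13,14}  [accepting]
'a' @ 2: {1,2,3,4,8,9,10,11,12,13,14}  [accepting]
'd' @ 3: {1,2,3,4,5,6,8,9,10,11,12,13,14}  [accepting]
'a' @ 4: {1,2,3,4,8,9,10,11,12,13,14}  [accepting]
'b' @ 5: {1,2,3,4,8,9,10,11,12,14,15}  [accepting]
'd' @ 6: {1,2,3,4,5,6,8,9,10,11,12,13,14}  [accepting]
'b' @ 7: {1,2,3,4,7,8,9,10,11,12,14,15}  [accepting]
'c' @ 8: {}  — no active states
end set {} — state 1 not in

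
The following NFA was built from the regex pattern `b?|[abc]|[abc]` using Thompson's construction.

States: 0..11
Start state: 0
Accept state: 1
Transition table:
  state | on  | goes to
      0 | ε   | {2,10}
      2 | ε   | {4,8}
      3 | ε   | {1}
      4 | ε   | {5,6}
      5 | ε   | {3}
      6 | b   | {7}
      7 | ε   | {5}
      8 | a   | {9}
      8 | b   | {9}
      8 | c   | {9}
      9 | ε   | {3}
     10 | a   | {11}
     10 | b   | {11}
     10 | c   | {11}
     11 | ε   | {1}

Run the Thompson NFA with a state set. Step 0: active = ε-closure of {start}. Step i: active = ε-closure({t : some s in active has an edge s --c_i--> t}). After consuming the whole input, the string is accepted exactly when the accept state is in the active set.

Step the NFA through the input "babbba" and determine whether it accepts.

Answer: REJECT

Trace:
start: ε-closure({0}) = {0,1,2,3,4,5,6,8,10}
'b' @ 1: {1,3,5,7,9,11}  ✓accept
'a' @ 2: {}  — dead — no transitions
rest 'bbba' ignored (set empty)
final: {}; accept 1 not in set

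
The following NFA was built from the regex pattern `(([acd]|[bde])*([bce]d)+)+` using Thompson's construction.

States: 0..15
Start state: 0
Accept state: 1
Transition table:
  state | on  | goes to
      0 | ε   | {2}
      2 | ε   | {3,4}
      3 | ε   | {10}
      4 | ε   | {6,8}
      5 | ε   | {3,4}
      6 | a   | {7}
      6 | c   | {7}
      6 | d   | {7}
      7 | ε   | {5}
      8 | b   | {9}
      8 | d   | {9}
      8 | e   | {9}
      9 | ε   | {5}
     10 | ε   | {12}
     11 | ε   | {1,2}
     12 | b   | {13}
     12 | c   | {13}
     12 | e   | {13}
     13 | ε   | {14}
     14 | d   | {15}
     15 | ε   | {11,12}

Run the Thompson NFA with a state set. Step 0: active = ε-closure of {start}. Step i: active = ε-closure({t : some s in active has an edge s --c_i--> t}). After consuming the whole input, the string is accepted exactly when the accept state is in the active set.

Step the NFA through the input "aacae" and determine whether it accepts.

initial (ε-close {0}): {0,2,3,4,6,8,10,12}
'a' @ 1: {3,4,5,6,7,8,10,12}
'a' @ 2: {3,4,5,6,7,8,10,12}
'c' @ 3: {3,4,5,6,7,8,10,12,13,14}
'a' @ 4: {3,4,5,6,7,8,10,12}
'e' @ 5: {3,4,5,6,8,9,10,12,13,14}
end set {3,4,5,6,8,9,10,12,13,14} — state 1 not in

Answer: REJECT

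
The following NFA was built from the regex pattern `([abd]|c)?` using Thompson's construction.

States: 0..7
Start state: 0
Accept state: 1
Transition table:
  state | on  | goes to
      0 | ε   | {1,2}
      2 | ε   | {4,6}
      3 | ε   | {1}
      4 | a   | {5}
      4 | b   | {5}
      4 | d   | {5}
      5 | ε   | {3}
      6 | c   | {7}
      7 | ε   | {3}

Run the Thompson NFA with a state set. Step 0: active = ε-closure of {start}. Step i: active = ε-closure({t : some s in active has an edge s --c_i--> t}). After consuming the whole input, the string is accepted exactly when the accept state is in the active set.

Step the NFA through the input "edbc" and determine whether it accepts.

Answer: REJECT

Derivation:
start: ε-closure({0}) = {0,1,2,4,6}
'e' @ 1: {}  — state set empty
rest 'dbc' ignored (set empty)
end set {} — state 1 not in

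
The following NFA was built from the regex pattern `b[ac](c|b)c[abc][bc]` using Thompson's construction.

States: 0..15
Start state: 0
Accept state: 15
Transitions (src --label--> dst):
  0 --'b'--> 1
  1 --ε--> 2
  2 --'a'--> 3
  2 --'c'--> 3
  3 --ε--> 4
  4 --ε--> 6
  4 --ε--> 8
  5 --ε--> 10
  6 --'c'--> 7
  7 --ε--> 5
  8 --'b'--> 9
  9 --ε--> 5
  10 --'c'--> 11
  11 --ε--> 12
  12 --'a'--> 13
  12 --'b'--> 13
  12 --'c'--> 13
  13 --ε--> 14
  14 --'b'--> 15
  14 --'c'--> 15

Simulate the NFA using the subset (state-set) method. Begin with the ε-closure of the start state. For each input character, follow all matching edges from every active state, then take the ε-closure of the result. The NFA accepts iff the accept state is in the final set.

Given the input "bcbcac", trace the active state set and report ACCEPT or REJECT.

start: ε-closure({0}) = {0}
'b' @ 1: {1,2}
'c' @ 2: {3,4,6,8}
'b' @ 3: {5,9,10}
'c' @ 4: {11,12}
'a' @ 5: {13,14}
'c' @ 6: {15}  [accepting]
final: {15}; accept 15 in set

Answer: ACCEPT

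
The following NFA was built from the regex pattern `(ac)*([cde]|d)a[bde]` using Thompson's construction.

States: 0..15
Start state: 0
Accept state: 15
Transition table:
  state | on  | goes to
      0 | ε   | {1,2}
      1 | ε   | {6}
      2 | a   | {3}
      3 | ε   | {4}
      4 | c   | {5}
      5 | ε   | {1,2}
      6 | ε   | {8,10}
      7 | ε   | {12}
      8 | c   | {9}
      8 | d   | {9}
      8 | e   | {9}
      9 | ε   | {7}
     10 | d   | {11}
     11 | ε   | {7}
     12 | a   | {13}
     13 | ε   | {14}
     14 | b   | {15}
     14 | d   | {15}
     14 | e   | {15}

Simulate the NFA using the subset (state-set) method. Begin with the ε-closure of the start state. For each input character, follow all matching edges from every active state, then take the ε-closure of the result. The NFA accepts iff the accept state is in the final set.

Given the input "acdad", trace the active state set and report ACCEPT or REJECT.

Answer: ACCEPT

Steps:
S₀ = ε-closure({0}) = {0,1,2,6,8,10}
'a' @ 1: {3,4}
'c' @ 2: {1,2,5,6,8,10}
'd' @ 3: {7,9,11,12}
'a' @ 4: {13,14}
'd' @ 5: {15}  [accepting]
final: {15}; accept 15 in set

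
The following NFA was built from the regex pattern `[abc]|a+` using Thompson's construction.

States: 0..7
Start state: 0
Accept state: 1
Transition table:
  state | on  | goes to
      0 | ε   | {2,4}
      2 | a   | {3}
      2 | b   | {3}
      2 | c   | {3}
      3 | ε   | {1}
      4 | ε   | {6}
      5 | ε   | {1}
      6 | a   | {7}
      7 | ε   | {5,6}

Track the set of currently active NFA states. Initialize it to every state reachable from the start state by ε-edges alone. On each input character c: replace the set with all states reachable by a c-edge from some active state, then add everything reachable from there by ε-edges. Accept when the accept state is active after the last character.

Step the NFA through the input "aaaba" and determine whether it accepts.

Answer: REJECT

Derivation:
initial (ε-close {0}): {0,2,4,6}
'a' @ 1: {1,3,5,6,7}  ✓accept
'a' @ 2: {1,5,6,7}  ✓accept
'a' @ 3: {1,5,6,7}  ✓accept
'b' @ 4: {}  — no active states
rest 'a' ignored (set empty)
end set {} — state 1 not in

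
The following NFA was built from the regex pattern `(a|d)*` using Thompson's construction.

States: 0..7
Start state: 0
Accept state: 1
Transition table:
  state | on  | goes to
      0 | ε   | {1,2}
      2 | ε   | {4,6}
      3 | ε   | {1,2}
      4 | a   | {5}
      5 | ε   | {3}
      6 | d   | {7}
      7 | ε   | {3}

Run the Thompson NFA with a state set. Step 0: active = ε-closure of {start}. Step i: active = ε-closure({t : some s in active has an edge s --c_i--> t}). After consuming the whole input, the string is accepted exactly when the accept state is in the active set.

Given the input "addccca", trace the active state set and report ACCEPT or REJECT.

S₀ = ε-closure({0}) = {0,1,2,4,6}
'a' @ 1: {1,2,3,4,5,6}  ✓accept
'd' @ 2: {1,2,3,4,6,7}  ✓accept
'd' @ 3: {1,2,3,4,6,7}  ✓accept
'c' @ 4: {}  — no active states
rest 'cca' ignored (set empty)
after full input: {}  (accept=1 not in)

Answer: REJECT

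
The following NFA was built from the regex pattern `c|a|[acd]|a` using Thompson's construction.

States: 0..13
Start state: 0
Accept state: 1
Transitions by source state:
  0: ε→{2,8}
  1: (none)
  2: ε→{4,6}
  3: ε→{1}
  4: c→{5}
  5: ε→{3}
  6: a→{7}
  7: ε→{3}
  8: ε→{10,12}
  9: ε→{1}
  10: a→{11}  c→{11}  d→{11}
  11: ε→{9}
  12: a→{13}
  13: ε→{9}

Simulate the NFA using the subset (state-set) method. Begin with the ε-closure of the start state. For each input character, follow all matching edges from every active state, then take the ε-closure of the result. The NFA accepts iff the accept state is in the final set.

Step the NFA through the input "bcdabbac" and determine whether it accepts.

Answer: REJECT

Steps:
initial (ε-close {0}): {0,2,4,6,8,10,12}
'b' @ 1: {}  — no active states
rest 'cdabbac' ignored (set empty)
end set {} — state 1 not in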